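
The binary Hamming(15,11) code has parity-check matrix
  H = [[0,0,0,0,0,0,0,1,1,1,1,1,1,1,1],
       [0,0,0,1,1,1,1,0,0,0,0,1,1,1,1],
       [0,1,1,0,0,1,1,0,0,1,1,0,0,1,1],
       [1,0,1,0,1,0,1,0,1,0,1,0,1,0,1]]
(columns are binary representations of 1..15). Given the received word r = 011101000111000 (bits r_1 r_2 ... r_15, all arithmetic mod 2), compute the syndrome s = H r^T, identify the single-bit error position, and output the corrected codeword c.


s = (1, 1, 1, 0)^T, error position = 14, corrected codeword c = 011101000111010

Compute s = H r^T mod 2 one row at a time:
  s_1 = 0 + 0 + 1 + 1 + 1 + 0 + 0 + 0 = 3 ≡ 1 (mod 2).
  s_2 = 1 + 0 + 1 + 0 + 1 + 0 + 0 + 0 = 3 ≡ 1 (mod 2).
  s_3 = 1 + 1 + 1 + 0 + 1 + 1 + 0 + 0 = 5 ≡ 1 (mod 2).
  s_4 = 0 + 1 + 0 + 0 + 0 + 1 + 0 + 0 = 2 ≡ 0 (mod 2).
s = (1, 1, 1, 0)^T — this equals column 14 of H (binary 1110), so error is at position 14.
Correct: flip bit 14 of r = 011101000111000 to get c = 011101000111010.


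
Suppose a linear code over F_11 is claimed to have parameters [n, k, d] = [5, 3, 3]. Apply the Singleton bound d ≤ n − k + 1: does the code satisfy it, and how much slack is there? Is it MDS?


Singleton RHS = n − k + 1 = 3, slack = 0, bound satisfied, MDS.

Singleton bound: d ≤ n − k + 1.
Here n = 5, k = 3, so n − k + 1 = 3.
Given d = 3, check d ≤ 3: YES.
Slack = (n − k + 1) − d = 0.
The code is MDS (slack = 0).
Description: the claimed parameters are [5, 3, 3]_11; such a code would be MDS (meets Singleton bound).


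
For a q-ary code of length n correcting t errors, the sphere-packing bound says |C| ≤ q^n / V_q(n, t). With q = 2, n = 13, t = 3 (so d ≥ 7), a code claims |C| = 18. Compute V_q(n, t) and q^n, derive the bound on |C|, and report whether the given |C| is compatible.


V_q(n, t) = 378, q^n = 8192, Hamming bound = 21, |C| = 18 ≤ bound (satisfied).

Step 1: Compute V_q(n, t) = Σ_{j=0}^3 C(n, j) (q−1)^j.
  j = 0: C(13,0)·(1)^0 = 1·1 = 1.
  j = 1: C(13,1)·(1)^1 = 13·1 = 13.
  j = 2: C(13,2)·(1)^2 = 78·1 = 78.
  j = 3: C(13,3)·(1)^3 = 286·1 = 286.
  V_q(n, t) = 1 + 13 + 78 + 286 = 378.
Step 2: q^n = 2^13 = 8192.
Step 3: Hamming bound ⌊q^n / V_q(n,t)⌋ = ⌊8192/378⌋ = 21.
Step 4: Compare |C| = 18 to 21: satisfied.
The claimed |C| lies below the Hamming bound.


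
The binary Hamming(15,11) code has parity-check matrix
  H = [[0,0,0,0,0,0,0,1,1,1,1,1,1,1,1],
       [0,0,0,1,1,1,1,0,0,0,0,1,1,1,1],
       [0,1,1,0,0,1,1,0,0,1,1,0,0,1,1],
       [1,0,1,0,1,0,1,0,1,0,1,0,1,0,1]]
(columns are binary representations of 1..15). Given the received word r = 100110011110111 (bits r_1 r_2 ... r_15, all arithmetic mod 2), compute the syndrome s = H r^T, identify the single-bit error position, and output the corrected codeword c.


s = (1, 1, 0, 0)^T, error position = 12, corrected codeword c = 100110011111111

Compute s = H r^T mod 2 one row at a time:
  s_1 = 1 + 1 + 1 + 1 + 0 + 1 + 1 + 1 = 7 ≡ 1 (mod 2).
  s_2 = 1 + 1 + 0 + 0 + 0 + 1 + 1 + 1 = 5 ≡ 1 (mod 2).
  s_3 = 0 + 0 + 0 + 0 + 1 + 1 + 1 + 1 = 4 ≡ 0 (mod 2).
  s_4 = 1 + 0 + 1 + 0 + 1 + 1 + 1 + 1 = 6 ≡ 0 (mod 2).
s = (1, 1, 0, 0)^T — this equals column 12 of H (binary 1100), so error is at position 12.
Correct: flip bit 12 of r = 100110011110111 to get c = 100110011111111.


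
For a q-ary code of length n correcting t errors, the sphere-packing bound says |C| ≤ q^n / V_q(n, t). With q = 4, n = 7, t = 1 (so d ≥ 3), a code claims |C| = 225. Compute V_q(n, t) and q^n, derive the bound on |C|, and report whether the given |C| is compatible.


V_q(n, t) = 22, q^n = 16384, Hamming bound = 744, |C| = 225 ≤ bound (satisfied).

Step 1: Compute V_q(n, t) = Σ_{j=0}^1 C(n, j) (q−1)^j.
  j = 0: C(7,0)·(3)^0 = 1·1 = 1.
  j = 1: C(7,1)·(3)^1 = 7·3 = 21.
  V_q(n, t) = 1 + 21 = 22.
Step 2: q^n = 4^7 = 16384.
Step 3: Hamming bound ⌊q^n / V_q(n,t)⌋ = ⌊16384/22⌋ = 744.
Step 4: Compare |C| = 225 to 744: satisfied.
The claimed |C| lies below the Hamming bound.


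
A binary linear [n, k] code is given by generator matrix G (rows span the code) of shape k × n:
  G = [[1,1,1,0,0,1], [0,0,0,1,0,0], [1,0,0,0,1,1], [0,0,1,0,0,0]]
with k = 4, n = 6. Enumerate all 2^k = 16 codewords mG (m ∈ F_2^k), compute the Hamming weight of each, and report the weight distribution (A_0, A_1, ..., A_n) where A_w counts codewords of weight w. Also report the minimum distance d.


Weight distribution: A_0 = 1, A_1 = 2, A_2 = 2, A_3 = 4, A_4 = 5, A_5 = 2. Minimum distance d = 1.

Enumerate all 2^4 = 16 messages m ∈ F_2^4.
For each, compute codeword c = mG in F_2^6, then tally its weight.
  m = 0000 → c = 000000, weight = 0.
  m = 1000 → c = 111001, weight = 4.
  m = 0100 → c = 000100, weight = 1.
  m = 1100 → c = 111101, weight = 5.
  m = 0010 → c = 100011, weight = 3.
  m = 1010 → c = 011010, weight = 3.
  m = 0110 → c = 100111, weight = 4.
  m = 1110 → c = 011110, weight = 4.
  m = 0001 → c = 001000, weight = 1.
  m = 1001 → c = 110001, weight = 3.
  m = 0101 → c = 001100, weight = 2.
  m = 1101 → c = 110101, weight = 4.
  m = 0011 → c = 101011, weight = 4.
  m = 1011 → c = 010010, weight = 2.
  m = 0111 → c = 101111, weight = 5.
  m = 1111 → c = 010110, weight = 3.
Tally weights:
  weight 0: 1 codewords.
  weight 1: 2 codewords.
  weight 2: 2 codewords.
  weight 3: 4 codewords.
  weight 4: 5 codewords.
  weight 5: 2 codewords.
Minimum distance d = smallest w > 0 with A_w > 0 = 1.
Sanity: Σ A_w = 16 = 2^4 = 16 ✓.


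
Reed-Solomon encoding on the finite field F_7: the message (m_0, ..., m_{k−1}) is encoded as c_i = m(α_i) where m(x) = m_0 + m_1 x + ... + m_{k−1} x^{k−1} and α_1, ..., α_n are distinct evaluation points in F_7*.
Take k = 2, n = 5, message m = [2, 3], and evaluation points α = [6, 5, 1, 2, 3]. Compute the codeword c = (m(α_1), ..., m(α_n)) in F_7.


c = [6, 3, 5, 1, 4]

Message polynomial: m(x) = 2 + 3·x (mod 7).
For each evaluation point α_i, compute m(α_i) mod 7:
  α_1 = 6: Horner steps 3 → 6, so m(6) = 6.
  α_2 = 5: Horner steps 3 → 3, so m(5) = 3.
  α_3 = 1: Horner steps 3 → 5, so m(1) = 5.
  α_4 = 2: Horner steps 3 → 1, so m(2) = 1.
  α_5 = 3: Horner steps 3 → 4, so m(3) = 4.
Codeword c = [6, 3, 5, 1, 4] ∈ F_7^5.


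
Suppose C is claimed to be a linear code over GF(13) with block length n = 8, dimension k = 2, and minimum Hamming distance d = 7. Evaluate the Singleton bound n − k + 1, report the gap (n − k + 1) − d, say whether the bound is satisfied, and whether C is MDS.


Singleton RHS = n − k + 1 = 7, slack = 0, bound satisfied, MDS.

Singleton bound: d ≤ n − k + 1.
Here n = 8, k = 2, so n − k + 1 = 7.
Given d = 7, check d ≤ 7: YES.
Slack = (n − k + 1) − d = 0.
The code is MDS (slack = 0).
Description: the claimed parameters are [8, 2, 7]_13; such a code would be MDS (meets Singleton bound).


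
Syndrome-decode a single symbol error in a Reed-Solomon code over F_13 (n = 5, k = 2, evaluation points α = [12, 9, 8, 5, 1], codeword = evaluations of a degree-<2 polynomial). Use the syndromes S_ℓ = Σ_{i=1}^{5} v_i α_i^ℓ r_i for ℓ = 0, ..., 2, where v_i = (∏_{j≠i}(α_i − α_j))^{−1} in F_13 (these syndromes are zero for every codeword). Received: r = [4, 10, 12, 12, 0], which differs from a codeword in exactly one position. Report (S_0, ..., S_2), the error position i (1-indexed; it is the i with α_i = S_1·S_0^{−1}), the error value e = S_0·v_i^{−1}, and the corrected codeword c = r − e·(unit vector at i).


S = (10, 11, 3), error at position 4, error magnitude e = 7, c = [4, 10, 12, 5, 0].

Step 1: column multipliers v_i = (∏_{j≠i}(α_i − α_j))^{−1} mod 13.
  i = 1 (α = 12): (12−9)(12−8)(12−5)(12−1) = 3·4·7·11 = 924 ≡ 1, so v_1 = 1^{−1} = 1 (mod 13).
  i = 2 (α = 9): (9−12)(9−8)(9−5)(9−1) = (−3)·1·4·8 = −96 ≡ 8, so v_2 = 8^{−1} = 5 (mod 13).
  i = 3 (α = 8): (8−12)(8−9)(8−5)(8−1) = (−4)·(−1)·3·7 = 84 ≡ 6, so v_3 = 6^{−1} = 11 (mod 13).
  i = 4 (α = 5): (5−12)(5−9)(5−8)(5−1) = (−7)·(−4)·(−3)·4 = −336 ≡ 2, so v_4 = 2^{−1} = 7 (mod 13).
  i = 5 (α = 1): (1−12)(1−9)(1−8)(1−5) = (−11)·(−8)·(−7)·(−4) = 2464 ≡ 7, so v_5 = 7^{−1} = 2 (mod 13).
  v = [1, 5, 11, 7, 2].
Step 2: syndromes of r = [4, 10, 12, 12, 0] (all sums mod 13).
  S_0 = Σ v_i r_i = 1·4 + 5·10 + 11·12 + 7·12 + 2·0 = 270 ≡ 10.
  S_1 = Σ v_i α_i r_i = 1·12·4 + 5·9·10 + 11·8·12 + 7·5·12 + 2·1·0 = 1974 ≡ 11.
  α_i^2 mod 13 = [1, 3, 12, 12, 1].
  S_2 = Σ v_i α_i^2 r_i = 1·1·4 + 5·3·10 + 11·12·12 + 7·12·12 + 2·1·0 = 2746 ≡ 3.
  S = (10, 11, 3) ≠ 0, so r is not a codeword (an error is present).
Step 3: locate the error. For a single error e at position i, S_ℓ = v_i·e·α_i^ℓ, so α_err = S_1/S_0.
  S_0^{−1} = 10^{−1} = 4 (mod 13), so α_err = 11·4 = 44 ≡ 5 = α_4. Error position i = 4.
  Consistency check: S_2/S_1 = 3·6 = 18 ≡ 5 = α_err ✓ (single-error assumption holds).
Step 4: error magnitude e = S_0/v_4 = S_0·∏_{j≠4}(α_4 − α_j) = 10·2 = 20 ≡ 7 (mod 13).
Step 5: correct position 4: c_4 = r_4 − e = 12 − 7 ≡ 5 (mod 13). Hence c = [4, 10, 12, 5, 0].
  Check: interpolating c through the α_i gives m(x) = 2 + 11·x (degree < 2) with m(α_i) = c_i for every i, so c is indeed a codeword.


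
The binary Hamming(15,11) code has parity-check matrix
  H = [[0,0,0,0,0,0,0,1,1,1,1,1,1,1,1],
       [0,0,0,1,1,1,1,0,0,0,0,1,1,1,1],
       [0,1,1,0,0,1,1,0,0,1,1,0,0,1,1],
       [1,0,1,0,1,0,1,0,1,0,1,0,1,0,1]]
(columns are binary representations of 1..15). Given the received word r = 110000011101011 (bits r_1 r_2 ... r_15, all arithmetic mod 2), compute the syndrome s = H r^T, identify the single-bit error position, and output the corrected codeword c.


s = (0, 1, 0, 1)^T, error position = 5, corrected codeword c = 110010011101011

Compute s = H r^T mod 2 one row at a time:
  s_1 = 1 + 1 + 1 + 0 + 1 + 0 + 1 + 1 = 6 ≡ 0 (mod 2).
  s_2 = 0 + 0 + 0 + 0 + 1 + 0 + 1 + 1 = 3 ≡ 1 (mod 2).
  s_3 = 1 + 0 + 0 + 0 + 1 + 0 + 1 + 1 = 4 ≡ 0 (mod 2).
  s_4 = 1 + 0 + 0 + 0 + 1 + 0 + 0 + 1 = 3 ≡ 1 (mod 2).
s = (0, 1, 0, 1)^T — this equals column 5 of H (binary 0101), so error is at position 5.
Correct: flip bit 5 of r = 110000011101011 to get c = 110010011101011.


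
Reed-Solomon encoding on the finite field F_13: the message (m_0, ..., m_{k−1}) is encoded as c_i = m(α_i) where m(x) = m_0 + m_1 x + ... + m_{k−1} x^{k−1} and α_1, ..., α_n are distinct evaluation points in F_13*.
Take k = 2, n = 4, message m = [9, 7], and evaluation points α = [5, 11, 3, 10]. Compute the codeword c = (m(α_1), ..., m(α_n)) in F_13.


c = [5, 8, 4, 1]

Message polynomial: m(x) = 9 + 7·x (mod 13).
For each evaluation point α_i, compute m(α_i) mod 13:
  α_1 = 5: Horner steps 7 → 5, so m(5) = 5.
  α_2 = 11: Horner steps 7 → 8, so m(11) = 8.
  α_3 = 3: Horner steps 7 → 4, so m(3) = 4.
  α_4 = 10: Horner steps 7 → 1, so m(10) = 1.
Codeword c = [5, 8, 4, 1] ∈ F_13^4.


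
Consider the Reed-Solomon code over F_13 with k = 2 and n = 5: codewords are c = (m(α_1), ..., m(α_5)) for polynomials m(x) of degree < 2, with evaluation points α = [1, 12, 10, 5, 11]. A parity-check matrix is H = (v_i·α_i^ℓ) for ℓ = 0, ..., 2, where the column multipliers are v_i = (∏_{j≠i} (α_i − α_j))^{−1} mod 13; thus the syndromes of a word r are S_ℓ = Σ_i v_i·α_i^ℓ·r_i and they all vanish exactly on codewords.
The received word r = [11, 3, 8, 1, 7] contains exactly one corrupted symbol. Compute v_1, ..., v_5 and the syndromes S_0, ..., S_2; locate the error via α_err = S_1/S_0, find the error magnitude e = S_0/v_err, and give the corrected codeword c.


S = (12, 2, 9), error at position 5, error magnitude e = 8, c = [11, 3, 8, 1, 12].

Step 1: column multipliers v_i = (∏_{j≠i}(α_i − α_j))^{−1} mod 13.
  i = 1 (α = 1): (1−12)(1−10)(1−5)(1−11) = (−11)·(−9)·(−4)·(−10) = 3960 ≡ 8, so v_1 = 8^{−1} = 5 (mod 13).
  i = 2 (α = 12): (12−1)(12−10)(12−5)(12−11) = 11·2·7·1 = 154 ≡ 11, so v_2 = 11^{−1} = 6 (mod 13).
  i = 3 (α = 10): (10−1)(10−12)(10−5)(10−11) = 9·(−2)·5·(−1) = 90 ≡ 12, so v_3 = 12^{−1} = 12 (mod 13).
  i = 4 (α = 5): (5−1)(5−12)(5−10)(5−11) = 4·(−7)·(−5)·(−6) = −840 ≡ 5, so v_4 = 5^{−1} = 8 (mod 13).
  i = 5 (α = 11): (11−1)(11−12)(11−10)(11−5) = 10·(−1)·1·6 = −60 ≡ 5, so v_5 = 5^{−1} = 8 (mod 13).
  v = [5, 6, 12, 8, 8].
Step 2: syndromes of r = [11, 3, 8, 1, 7] (all sums mod 13).
  S_0 = Σ v_i r_i = 5·11 + 6·3 + 12·8 + 8·1 + 8·7 = 233 ≡ 12.
  S_1 = Σ v_i α_i r_i = 5·1·11 + 6·12·3 + 12·10·8 + 8·5·1 + 8·11·7 = 1887 ≡ 2.
  α_i^2 mod 13 = [1, 1, 9, 12, 4].
  S_2 = Σ v_i α_i^2 r_i = 5·1·11 + 6·1·3 + 12·9·8 + 8·12·1 + 8·4·7 = 1257 ≡ 9.
  S = (12, 2, 9) ≠ 0, so r is not a codeword (an error is present).
Step 3: locate the error. For a single error e at position i, S_ℓ = v_i·e·α_i^ℓ, so α_err = S_1/S_0.
  S_0^{−1} = 12^{−1} = 12 (mod 13), so α_err = 2·12 = 24 ≡ 11 = α_5. Error position i = 5.
  Consistency check: S_2/S_1 = 9·7 = 63 ≡ 11 = α_err ✓ (single-error assumption holds).
Step 4: error magnitude e = S_0/v_5 = S_0·∏_{j≠5}(α_5 − α_j) = 12·5 = 60 ≡ 8 (mod 13).
Step 5: correct position 5: c_5 = r_5 − e = 7 − 8 ≡ 12 (mod 13). Hence c = [11, 3, 8, 1, 12].
  Check: interpolating c through the α_i gives m(x) = 7 + 4·x (degree < 2) with m(α_i) = c_i for every i, so c is indeed a codeword.


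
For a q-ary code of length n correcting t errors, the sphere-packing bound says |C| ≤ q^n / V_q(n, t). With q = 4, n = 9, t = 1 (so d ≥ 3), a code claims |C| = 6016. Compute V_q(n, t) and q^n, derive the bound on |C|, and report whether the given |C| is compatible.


V_q(n, t) = 28, q^n = 262144, Hamming bound = 9362, |C| = 6016 ≤ bound (satisfied).

Step 1: Compute V_q(n, t) = Σ_{j=0}^1 C(n, j) (q−1)^j.
  j = 0: C(9,0)·(3)^0 = 1·1 = 1.
  j = 1: C(9,1)·(3)^1 = 9·3 = 27.
  V_q(n, t) = 1 + 27 = 28.
Step 2: q^n = 4^9 = 262144.
Step 3: Hamming bound ⌊q^n / V_q(n,t)⌋ = ⌊262144/28⌋ = 9362.
Step 4: Compare |C| = 6016 to 9362: satisfied.
The claimed |C| lies below the Hamming bound.


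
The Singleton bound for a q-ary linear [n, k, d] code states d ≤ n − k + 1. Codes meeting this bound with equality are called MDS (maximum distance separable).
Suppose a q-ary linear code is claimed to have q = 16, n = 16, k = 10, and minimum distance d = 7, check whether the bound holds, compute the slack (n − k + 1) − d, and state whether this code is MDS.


Singleton RHS = n − k + 1 = 7, slack = 0, bound satisfied, MDS.

Singleton bound: d ≤ n − k + 1.
Here n = 16, k = 10, so n − k + 1 = 7.
Given d = 7, check d ≤ 7: YES.
Slack = (n − k + 1) − d = 0.
The code is MDS (slack = 0).
Description: the claimed parameters are [16, 10, 7]_16; such a code would be MDS (meets Singleton bound).


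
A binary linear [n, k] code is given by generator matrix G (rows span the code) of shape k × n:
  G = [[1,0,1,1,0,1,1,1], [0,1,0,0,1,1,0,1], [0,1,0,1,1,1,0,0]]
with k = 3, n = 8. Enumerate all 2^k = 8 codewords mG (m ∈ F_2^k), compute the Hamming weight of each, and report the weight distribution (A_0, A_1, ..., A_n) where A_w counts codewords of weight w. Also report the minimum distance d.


Weight distribution: A_0 = 1, A_2 = 1, A_4 = 3, A_6 = 3. Minimum distance d = 2.

Enumerate all 2^3 = 8 messages m ∈ F_2^3.
For each, compute codeword c = mG in F_2^8, then tally its weight.
  m = 000 → c = 00000000, weight = 0.
  m = 100 → c = 10110111, weight = 6.
  m = 010 → c = 01001101, weight = 4.
  m = 110 → c = 11111010, weight = 6.
  m = 001 → c = 01011100, weight = 4.
  m = 101 → c = 11101011, weight = 6.
  m = 011 → c = 00010001, weight = 2.
  m = 111 → c = 10100110, weight = 4.
Tally weights:
  weight 0: 1 codewords.
  weight 2: 1 codewords.
  weight 4: 3 codewords.
  weight 6: 3 codewords.
Minimum distance d = smallest w > 0 with A_w > 0 = 2.
Sanity: Σ A_w = 8 = 2^3 = 8 ✓.


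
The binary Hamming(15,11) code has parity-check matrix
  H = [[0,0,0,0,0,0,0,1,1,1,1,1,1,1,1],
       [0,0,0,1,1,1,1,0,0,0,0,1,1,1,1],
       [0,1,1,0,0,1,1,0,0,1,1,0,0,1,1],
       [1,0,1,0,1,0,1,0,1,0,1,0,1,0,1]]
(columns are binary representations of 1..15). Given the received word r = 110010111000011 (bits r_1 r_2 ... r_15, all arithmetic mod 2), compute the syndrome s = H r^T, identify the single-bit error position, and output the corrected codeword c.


s = (0, 0, 0, 1)^T, error position = 1, corrected codeword c = 010010111000011

Compute s = H r^T mod 2 one row at a time:
  s_1 = 1 + 1 + 0 + 0 + 0 + 0 + 1 + 1 = 4 ≡ 0 (mod 2).
  s_2 = 0 + 1 + 0 + 1 + 0 + 0 + 1 + 1 = 4 ≡ 0 (mod 2).
  s_3 = 1 + 0 + 0 + 1 + 0 + 0 + 1 + 1 = 4 ≡ 0 (mod 2).
  s_4 = 1 + 0 + 1 + 1 + 1 + 0 + 0 + 1 = 5 ≡ 1 (mod 2).
s = (0, 0, 0, 1)^T — this equals column 1 of H (binary 0001), so error is at position 1.
Correct: flip bit 1 of r = 110010111000011 to get c = 010010111000011.


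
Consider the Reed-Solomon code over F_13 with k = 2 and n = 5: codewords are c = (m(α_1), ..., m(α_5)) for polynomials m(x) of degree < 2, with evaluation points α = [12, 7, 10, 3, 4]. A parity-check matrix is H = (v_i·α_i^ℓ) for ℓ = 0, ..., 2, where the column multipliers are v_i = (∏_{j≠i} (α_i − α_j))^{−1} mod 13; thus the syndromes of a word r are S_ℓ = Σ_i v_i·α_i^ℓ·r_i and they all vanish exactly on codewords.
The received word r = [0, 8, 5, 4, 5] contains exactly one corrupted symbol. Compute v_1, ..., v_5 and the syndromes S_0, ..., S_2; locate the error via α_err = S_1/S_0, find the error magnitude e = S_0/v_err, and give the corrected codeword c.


S = (9, 12, 3), error at position 3, error magnitude e = 7, c = [0, 8, 11, 4, 5].

Step 1: column multipliers v_i = (∏_{j≠i}(α_i − α_j))^{−1} mod 13.
  i = 1 (α = 12): (12−7)(12−10)(12−3)(12−4) = 5·2·9·8 = 720 ≡ 5, so v_1 = 5^{−1} = 8 (mod 13).
  i = 2 (α = 7): (7−12)(7−10)(7−3)(7−4) = (−5)·(−3)·4·3 = 180 ≡ 11, so v_2 = 11^{−1} = 6 (mod 13).
  i = 3 (α = 10): (10−12)(10−7)(10−3)(10−4) = (−2)·3·7·6 = −252 ≡ 8, so v_3 = 8^{−1} = 5 (mod 13).
  i = 4 (α = 3): (3−12)(3−7)(3−10)(3−4) = (−9)·(−4)·(−7)·(−1) = 252 ≡ 5, so v_4 = 5^{−1} = 8 (mod 13).
  i = 5 (α = 4): (4−12)(4−7)(4−10)(4−3) = (−8)·(−3)·(−6)·1 = −144 ≡ 12, so v_5 = 12^{−1} = 12 (mod 13).
  v = [8, 6, 5, 8, 12].
Step 2: syndromes of r = [0, 8, 5, 4, 5] (all sums mod 13).
  S_0 = Σ v_i r_i = 8·0 + 6·8 + 5·5 + 8·4 + 12·5 = 165 ≡ 9.
  S_1 = Σ v_i α_i r_i = 8·12·0 + 6·7·8 + 5·10·5 + 8·3·4 + 12·4·5 = 922 ≡ 12.
  α_i^2 mod 13 = [1, 10, 9, 9, 3].
  S_2 = Σ v_i α_i^2 r_i = 8·1·0 + 6·10·8 + 5·9·5 + 8·9·4 + 12·3·5 = 1173 ≡ 3.
  S = (9, 12, 3) ≠ 0, so r is not a codeword (an error is present).
Step 3: locate the error. For a single error e at position i, S_ℓ = v_i·e·α_i^ℓ, so α_err = S_1/S_0.
  S_0^{−1} = 9^{−1} = 3 (mod 13), so α_err = 12·3 = 36 ≡ 10 = α_3. Error position i = 3.
  Consistency check: S_2/S_1 = 3·12 = 36 ≡ 10 = α_err ✓ (single-error assumption holds).
Step 4: error magnitude e = S_0/v_3 = S_0·∏_{j≠3}(α_3 − α_j) = 9·8 = 72 ≡ 7 (mod 13).
Step 5: correct position 3: c_3 = r_3 − e = 5 − 7 ≡ 11 (mod 13). Hence c = [0, 8, 11, 4, 5].
  Check: interpolating c through the α_i gives m(x) = 1 + 1·x (degree < 2) with m(α_i) = c_i for every i, so c is indeed a codeword.


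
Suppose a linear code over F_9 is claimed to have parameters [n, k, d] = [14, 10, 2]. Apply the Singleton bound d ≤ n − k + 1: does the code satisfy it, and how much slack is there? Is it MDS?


Singleton RHS = n − k + 1 = 5, slack = 3, bound satisfied, not MDS.

Singleton bound: d ≤ n − k + 1.
Here n = 14, k = 10, so n − k + 1 = 5.
Given d = 2, check d ≤ 5: YES.
Slack = (n − k + 1) − d = 3.
The code is NOT MDS (slack = 3 > 0).
Description: the claimed parameters are [14, 10, 2]_9; such a code would be non-MDS.


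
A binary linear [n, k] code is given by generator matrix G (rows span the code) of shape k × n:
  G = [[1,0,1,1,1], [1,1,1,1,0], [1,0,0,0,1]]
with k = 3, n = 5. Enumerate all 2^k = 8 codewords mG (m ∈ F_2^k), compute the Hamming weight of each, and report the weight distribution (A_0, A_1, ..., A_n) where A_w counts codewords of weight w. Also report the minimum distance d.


Weight distribution: A_0 = 1, A_2 = 4, A_4 = 3. Minimum distance d = 2.

Enumerate all 2^3 = 8 messages m ∈ F_2^3.
For each, compute codeword c = mG in F_2^5, then tally its weight.
  m = 000 → c = 00000, weight = 0.
  m = 100 → c = 10111, weight = 4.
  m = 010 → c = 11110, weight = 4.
  m = 110 → c = 01001, weight = 2.
  m = 001 → c = 10001, weight = 2.
  m = 101 → c = 00110, weight = 2.
  m = 011 → c = 01111, weight = 4.
  m = 111 → c = 11000, weight = 2.
Tally weights:
  weight 0: 1 codewords.
  weight 2: 4 codewords.
  weight 4: 3 codewords.
Minimum distance d = smallest w > 0 with A_w > 0 = 2.
Sanity: Σ A_w = 8 = 2^3 = 8 ✓.


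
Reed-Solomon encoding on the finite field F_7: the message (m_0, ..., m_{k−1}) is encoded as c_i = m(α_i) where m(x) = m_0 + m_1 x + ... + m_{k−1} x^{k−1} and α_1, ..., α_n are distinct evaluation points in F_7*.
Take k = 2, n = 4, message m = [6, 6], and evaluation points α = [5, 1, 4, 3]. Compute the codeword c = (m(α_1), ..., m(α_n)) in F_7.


c = [1, 5, 2, 3]

Message polynomial: m(x) = 6 + 6·x (mod 7).
For each evaluation point α_i, compute m(α_i) mod 7:
  α_1 = 5: Horner steps 6 → 1, so m(5) = 1.
  α_2 = 1: Horner steps 6 → 5, so m(1) = 5.
  α_3 = 4: Horner steps 6 → 2, so m(4) = 2.
  α_4 = 3: Horner steps 6 → 3, so m(3) = 3.
Codeword c = [1, 5, 2, 3] ∈ F_7^4.


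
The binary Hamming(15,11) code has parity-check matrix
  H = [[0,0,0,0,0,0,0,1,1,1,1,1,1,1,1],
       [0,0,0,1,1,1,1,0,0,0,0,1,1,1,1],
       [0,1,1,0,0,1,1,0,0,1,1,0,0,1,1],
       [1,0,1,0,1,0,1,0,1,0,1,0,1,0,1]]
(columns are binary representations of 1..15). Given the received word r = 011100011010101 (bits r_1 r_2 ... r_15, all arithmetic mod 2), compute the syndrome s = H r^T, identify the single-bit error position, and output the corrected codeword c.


s = (1, 1, 0, 1)^T, error position = 13, corrected codeword c = 011100011010001

Compute s = H r^T mod 2 one row at a time:
  s_1 = 1 + 1 + 0 + 1 + 0 + 1 + 0 + 1 = 5 ≡ 1 (mod 2).
  s_2 = 1 + 0 + 0 + 0 + 0 + 1 + 0 + 1 = 3 ≡ 1 (mod 2).
  s_3 = 1 + 1 + 0 + 0 + 0 + 1 + 0 + 1 = 4 ≡ 0 (mod 2).
  s_4 = 0 + 1 + 0 + 0 + 1 + 1 + 1 + 1 = 5 ≡ 1 (mod 2).
s = (1, 1, 0, 1)^T — this equals column 13 of H (binary 1101), so error is at position 13.
Correct: flip bit 13 of r = 011100011010101 to get c = 011100011010001.


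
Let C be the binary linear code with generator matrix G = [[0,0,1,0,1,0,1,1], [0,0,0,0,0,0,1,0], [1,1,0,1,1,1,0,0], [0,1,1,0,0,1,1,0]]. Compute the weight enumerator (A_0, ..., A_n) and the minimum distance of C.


Weight distribution: A_0 = 1, A_1 = 1, A_3 = 3, A_4 = 5, A_5 = 3, A_6 = 2, A_7 = 1. Minimum distance d = 1.

Enumerate all 2^4 = 16 messages m ∈ F_2^4.
For each, compute codeword c = mG in F_2^8, then tally its weight.
  m = 0000 → c = 00000000, weight = 0.
  m = 1000 → c = 00101011, weight = 4.
  m = 0100 → c = 00000010, weight = 1.
  m = 1100 → c = 00101001, weight = 3.
  m = 0010 → c = 11011100, weight = 5.
  m = 1010 → c = 11110111, weight = 7.
  m = 0110 → c = 11011110, weight = 6.
  m = 1110 → c = 11110101, weight = 6.
  m = 0001 → c = 01100110, weight = 4.
  m = 1001 → c = 01001101, weight = 4.
  m = 0101 → c = 01100100, weight = 3.
  m = 1101 → c = 01001111, weight = 5.
  m = 0011 → c = 10111010, weight = 5.
  m = 1011 → c = 10010001, weight = 3.
  m = 0111 → c = 10111000, weight = 4.
  m = 1111 → c = 10010011, weight = 4.
Tally weights:
  weight 0: 1 codewords.
  weight 1: 1 codewords.
  weight 3: 3 codewords.
  weight 4: 5 codewords.
  weight 5: 3 codewords.
  weight 6: 2 codewords.
  weight 7: 1 codewords.
Minimum distance d = smallest w > 0 with A_w > 0 = 1.
Sanity: Σ A_w = 16 = 2^4 = 16 ✓.


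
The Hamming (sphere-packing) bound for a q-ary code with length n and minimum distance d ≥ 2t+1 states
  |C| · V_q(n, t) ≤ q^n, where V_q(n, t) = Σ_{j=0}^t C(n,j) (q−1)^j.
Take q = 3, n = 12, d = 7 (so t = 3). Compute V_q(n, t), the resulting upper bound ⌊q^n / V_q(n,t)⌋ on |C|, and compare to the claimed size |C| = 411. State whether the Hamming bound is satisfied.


V_q(n, t) = 2049, q^n = 531441, Hamming bound = 259, |C| = 411 > bound (violated).

Step 1: Compute V_q(n, t) = Σ_{j=0}^3 C(n, j) (q−1)^j.
  j = 0: C(12,0)·(2)^0 = 1·1 = 1.
  j = 1: C(12,1)·(2)^1 = 12·2 = 24.
  j = 2: C(12,2)·(2)^2 = 66·4 = 264.
  j = 3: C(12,3)·(2)^3 = 220·8 = 1760.
  V_q(n, t) = 1 + 24 + 264 + 1760 = 2049.
Step 2: q^n = 3^12 = 531441.
Step 3: Hamming bound ⌊q^n / V_q(n,t)⌋ = ⌊531441/2049⌋ = 259.
Step 4: Compare |C| = 411 to 259: violated.
The claimed |C| lies above the Hamming bound, so no 3-ary code of length 12 with d ≥ 7 can have 411 codewords.


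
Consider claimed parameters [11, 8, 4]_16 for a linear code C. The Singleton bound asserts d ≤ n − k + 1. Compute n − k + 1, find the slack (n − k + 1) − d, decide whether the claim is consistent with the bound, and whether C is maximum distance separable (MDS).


Singleton RHS = n − k + 1 = 4, slack = 0, bound satisfied, MDS.

Singleton bound: d ≤ n − k + 1.
Here n = 11, k = 8, so n − k + 1 = 4.
Given d = 4, check d ≤ 4: YES.
Slack = (n − k + 1) − d = 0.
The code is MDS (slack = 0).
Description: the claimed parameters are [11, 8, 4]_16; such a code would be MDS (meets Singleton bound).


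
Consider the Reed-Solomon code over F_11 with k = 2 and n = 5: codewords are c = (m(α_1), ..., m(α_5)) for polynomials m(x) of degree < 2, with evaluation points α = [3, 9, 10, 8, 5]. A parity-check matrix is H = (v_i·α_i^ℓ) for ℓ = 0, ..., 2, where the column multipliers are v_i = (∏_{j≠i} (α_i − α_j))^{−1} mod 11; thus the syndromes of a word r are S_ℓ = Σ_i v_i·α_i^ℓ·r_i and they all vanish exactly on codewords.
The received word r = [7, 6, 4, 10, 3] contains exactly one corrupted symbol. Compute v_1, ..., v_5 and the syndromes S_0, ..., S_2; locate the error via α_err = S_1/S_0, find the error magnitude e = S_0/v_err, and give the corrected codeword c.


S = (3, 2, 5), error at position 4, error magnitude e = 2, c = [7, 6, 4, 8, 3].

Step 1: column multipliers v_i = (∏_{j≠i}(α_i − α_j))^{−1} mod 11.
  i = 1 (α = 3): (3−9)(3−10)(3−8)(3−5) = (−6)·(−7)·(−5)·(−2) = 420 ≡ 2, so v_1 = 2^{−1} = 6 (mod 11).
  i = 2 (α = 9): (9−3)(9−10)(9−8)(9−5) = 6·(−1)·1·4 = −24 ≡ 9, so v_2 = 9^{−1} = 5 (mod 11).
  i = 3 (α = 10): (10−3)(10−9)(10−8)(10−5) = 7·1·2·5 = 70 ≡ 4, so v_3 = 4^{−1} = 3 (mod 11).
  i = 4 (α = 8): (8−3)(8−9)(8−10)(8−5) = 5·(−1)·(−2)·3 = 30 ≡ 8, so v_4 = 8^{−1} = 7 (mod 11).
  i = 5 (α = 5): (5−3)(5−9)(5−10)(5−8) = 2·(−4)·(−5)·(−3) = −120 ≡ 1, so v_5 = 1^{−1} = 1 (mod 11).
  v = [6, 5, 3, 7, 1].
Step 2: syndromes of r = [7, 6, 4, 10, 3] (all sums mod 11).
  S_0 = Σ v_i r_i = 6·7 + 5·6 + 3·4 + 7·10 + 1·3 = 157 ≡ 3.
  S_1 = Σ v_i α_i r_i = 6·3·7 + 5·9·6 + 3·10·4 + 7·8·10 + 1·5·3 = 1091 ≡ 2.
  α_i^2 mod 11 = [9, 4, 1, 9, 3].
  S_2 = Σ v_i α_i^2 r_i = 6·9·7 + 5·4·6 + 3·1·4 + 7·9·10 + 1·3·3 = 1149 ≡ 5.
  S = (3, 2, 5) ≠ 0, so r is not a codeword (an error is present).
Step 3: locate the error. For a single error e at position i, S_ℓ = v_i·e·α_i^ℓ, so α_err = S_1/S_0.
  S_0^{−1} = 3^{−1} = 4 (mod 11), so α_err = 2·4 = 8 ≡ 8 = α_4. Error position i = 4.
  Consistency check: S_2/S_1 = 5·6 = 30 ≡ 8 = α_err ✓ (single-error assumption holds).
Step 4: error magnitude e = S_0/v_4 = S_0·∏_{j≠4}(α_4 − α_j) = 3·8 = 24 ≡ 2 (mod 11).
Step 5: correct position 4: c_4 = r_4 − e = 10 − 2 ≡ 8 (mod 11). Hence c = [7, 6, 4, 8, 3].
  Check: interpolating c through the α_i gives m(x) = 2 + 9·x (degree < 2) with m(α_i) = c_i for every i, so c is indeed a codeword.


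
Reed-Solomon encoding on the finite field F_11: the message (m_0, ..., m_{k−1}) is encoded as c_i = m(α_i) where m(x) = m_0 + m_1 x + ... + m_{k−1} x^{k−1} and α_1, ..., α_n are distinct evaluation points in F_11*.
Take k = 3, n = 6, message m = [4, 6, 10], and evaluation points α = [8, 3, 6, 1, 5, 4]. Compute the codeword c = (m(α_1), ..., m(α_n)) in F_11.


c = [10, 2, 4, 9, 9, 1]

Message polynomial: m(x) = 4 + 6·x + 10·x^2 (mod 11).
For each evaluation point α_i, compute m(α_i) mod 11:
  α_1 = 8: Horner steps 10 → 9 → 10, so m(8) = 10.
  α_2 = 3: Horner steps 10 → 3 → 2, so m(3) = 2.
  α_3 = 6: Horner steps 10 → 0 → 4, so m(6) = 4.
  α_4 = 1: Horner steps 10 → 5 → 9, so m(1) = 9.
  α_5 = 5: Horner steps 10 → 1 → 9, so m(5) = 9.
  α_6 = 4: Horner steps 10 → 2 → 1, so m(4) = 1.
Codeword c = [10, 2, 4, 9, 9, 1] ∈ F_11^6.


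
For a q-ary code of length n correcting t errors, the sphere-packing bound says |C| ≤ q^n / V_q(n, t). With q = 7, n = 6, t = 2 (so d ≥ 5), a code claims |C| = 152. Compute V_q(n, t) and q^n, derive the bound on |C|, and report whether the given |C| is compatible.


V_q(n, t) = 577, q^n = 117649, Hamming bound = 203, |C| = 152 ≤ bound (satisfied).

Step 1: Compute V_q(n, t) = Σ_{j=0}^2 C(n, j) (q−1)^j.
  j = 0: C(6,0)·(6)^0 = 1·1 = 1.
  j = 1: C(6,1)·(6)^1 = 6·6 = 36.
  j = 2: C(6,2)·(6)^2 = 15·36 = 540.
  V_q(n, t) = 1 + 36 + 540 = 577.
Step 2: q^n = 7^6 = 117649.
Step 3: Hamming bound ⌊q^n / V_q(n,t)⌋ = ⌊117649/577⌋ = 203.
Step 4: Compare |C| = 152 to 203: satisfied.
The claimed |C| lies below the Hamming bound.


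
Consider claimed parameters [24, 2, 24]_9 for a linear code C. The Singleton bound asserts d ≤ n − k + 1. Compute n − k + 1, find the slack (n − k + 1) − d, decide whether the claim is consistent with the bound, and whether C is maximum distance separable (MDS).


Singleton RHS = n − k + 1 = 23, slack = -1, bound violated (no such code; not MDS).

Singleton bound: d ≤ n − k + 1.
Here n = 24, k = 2, so n − k + 1 = 23.
Given d = 24, check d ≤ 23: NO.
Slack = (n − k + 1) − d = -1.
The slack is negative: d = 24 exceeds n − k + 1 = 23 by 1, so the Singleton bound is violated and no linear [24, 2, 24]_9 code can exist. In particular it is not MDS (MDS requires d = n − k + 1 exactly).
Description: the claimed parameters are [24, 2, 24]_9; such a code would be impossible (violates the Singleton bound).


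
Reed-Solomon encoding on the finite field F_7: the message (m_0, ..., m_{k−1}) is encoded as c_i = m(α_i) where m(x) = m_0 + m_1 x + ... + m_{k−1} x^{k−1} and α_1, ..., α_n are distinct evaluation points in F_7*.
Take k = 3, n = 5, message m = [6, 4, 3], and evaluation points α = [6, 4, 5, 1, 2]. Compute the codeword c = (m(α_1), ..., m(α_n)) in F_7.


c = [5, 0, 3, 6, 5]

Message polynomial: m(x) = 6 + 4·x + 3·x^2 (mod 7).
For each evaluation point α_i, compute m(α_i) mod 7:
  α_1 = 6: Horner steps 3 → 1 → 5, so m(6) = 5.
  α_2 = 4: Horner steps 3 → 2 → 0, so m(4) = 0.
  α_3 = 5: Horner steps 3 → 5 → 3, so m(5) = 3.
  α_4 = 1: Horner steps 3 → 0 → 6, so m(1) = 6.
  α_5 = 2: Horner steps 3 → 3 → 5, so m(2) = 5.
Codeword c = [5, 0, 3, 6, 5] ∈ F_7^5.


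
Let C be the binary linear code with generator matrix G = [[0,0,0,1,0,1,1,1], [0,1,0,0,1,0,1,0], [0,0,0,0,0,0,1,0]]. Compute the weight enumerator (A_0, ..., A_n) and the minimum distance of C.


Weight distribution: A_0 = 1, A_1 = 1, A_2 = 1, A_3 = 2, A_4 = 1, A_5 = 1, A_6 = 1. Minimum distance d = 1.

Enumerate all 2^3 = 8 messages m ∈ F_2^3.
For each, compute codeword c = mG in F_2^8, then tally its weight.
  m = 000 → c = 00000000, weight = 0.
  m = 100 → c = 00010111, weight = 4.
  m = 010 → c = 01001010, weight = 3.
  m = 110 → c = 01011101, weight = 5.
  m = 001 → c = 00000010, weight = 1.
  m = 101 → c = 00010101, weight = 3.
  m = 011 → c = 01001000, weight = 2.
  m = 111 → c = 01011111, weight = 6.
Tally weights:
  weight 0: 1 codewords.
  weight 1: 1 codewords.
  weight 2: 1 codewords.
  weight 3: 2 codewords.
  weight 4: 1 codewords.
  weight 5: 1 codewords.
  weight 6: 1 codewords.
Minimum distance d = smallest w > 0 with A_w > 0 = 1.
Sanity: Σ A_w = 8 = 2^3 = 8 ✓.


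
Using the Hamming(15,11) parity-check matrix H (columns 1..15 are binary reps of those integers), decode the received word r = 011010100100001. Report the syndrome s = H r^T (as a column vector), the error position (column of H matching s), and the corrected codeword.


s = (0, 1, 1, 0)^T, error position = 6, corrected codeword c = 011011100100001

Compute s = H r^T mod 2 one row at a time:
  s_1 = 0 + 0 + 1 + 0 + 0 + 0 + 0 + 1 = 2 ≡ 0 (mod 2).
  s_2 = 0 + 1 + 0 + 1 + 0 + 0 + 0 + 1 = 3 ≡ 1 (mod 2).
  s_3 = 1 + 1 + 0 + 1 + 1 + 0 + 0 + 1 = 5 ≡ 1 (mod 2).
  s_4 = 0 + 1 + 1 + 1 + 0 + 0 + 0 + 1 = 4 ≡ 0 (mod 2).
s = (0, 1, 1, 0)^T — this equals column 6 of H (binary 0110), so error is at position 6.
Correct: flip bit 6 of r = 011010100100001 to get c = 011011100100001.


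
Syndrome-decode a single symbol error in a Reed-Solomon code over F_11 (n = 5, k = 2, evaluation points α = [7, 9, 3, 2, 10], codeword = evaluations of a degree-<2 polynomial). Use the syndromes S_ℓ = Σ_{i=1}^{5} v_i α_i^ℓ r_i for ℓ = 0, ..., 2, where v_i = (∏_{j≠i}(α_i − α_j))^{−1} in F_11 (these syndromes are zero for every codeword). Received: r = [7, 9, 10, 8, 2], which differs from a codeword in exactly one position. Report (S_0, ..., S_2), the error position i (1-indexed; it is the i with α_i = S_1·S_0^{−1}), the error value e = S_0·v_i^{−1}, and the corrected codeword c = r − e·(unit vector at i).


S = (5, 1, 9), error at position 2, error magnitude e = 9, c = [7, 0, 10, 8, 2].

Step 1: column multipliers v_i = (∏_{j≠i}(α_i − α_j))^{−1} mod 11.
  i = 1 (α = 7): (7−9)(7−3)(7−2)(7−10) = (−2)·4·5·(−3) = 120 ≡ 10, so v_1 = 10^{−1} = 10 (mod 11).
  i = 2 (α = 9): (9−7)(9−3)(9−2)(9−10) = 2·6·7·(−1) = −84 ≡ 4, so v_2 = 4^{−1} = 3 (mod 11).
  i = 3 (α = 3): (3−7)(3−9)(3−2)(3−10) = (−4)·(−6)·1·(−7) = −168 ≡ 8, so v_3 = 8^{−1} = 7 (mod 11).
  i = 4 (α = 2): (2−7)(2−9)(2−3)(2−10) = (−5)·(−7)·(−1)·(−8) = 280 ≡ 5, so v_4 = 5^{−1} = 9 (mod 11).
  i = 5 (α = 10): (10−7)(10−9)(10−3)(10−2) = 3·1·7·8 = 168 ≡ 3, so v_5 = 3^{−1} = 4 (mod 11).
  v = [10, 3, 7, 9, 4].
Step 2: syndromes of r = [7, 9, 10, 8, 2] (all sums mod 11).
  S_0 = Σ v_i r_i = 10·7 + 3·9 + 7·10 + 9·8 + 4·2 = 247 ≡ 5.
  S_1 = Σ v_i α_i r_i = 10·7·7 + 3·9·9 + 7·3·10 + 9·2·8 + 4·10·2 = 1167 ≡ 1.
  α_i^2 mod 11 = [5, 4, 9, 4, 1].
  S_2 = Σ v_i α_i^2 r_i = 10·5·7 + 3·4·9 + 7·9·10 + 9·4·8 + 4·1·2 = 1384 ≡ 9.
  S = (5, 1, 9) ≠ 0, so r is not a codeword (an error is present).
Step 3: locate the error. For a single error e at position i, S_ℓ = v_i·e·α_i^ℓ, so α_err = S_1/S_0.
  S_0^{−1} = 5^{−1} = 9 (mod 11), so α_err = 1·9 = 9 ≡ 9 = α_2. Error position i = 2.
  Consistency check: S_2/S_1 = 9·1 = 9 ≡ 9 = α_err ✓ (single-error assumption holds).
Step 4: error magnitude e = S_0/v_2 = S_0·∏_{j≠2}(α_2 − α_j) = 5·4 = 20 ≡ 9 (mod 11).
Step 5: correct position 2: c_2 = r_2 − e = 9 − 9 ≡ 0 (mod 11). Hence c = [7, 0, 10, 8, 2].
  Check: interpolating c through the α_i gives m(x) = 4 + 2·x (degree < 2) with m(α_i) = c_i for every i, so c is indeed a codeword.


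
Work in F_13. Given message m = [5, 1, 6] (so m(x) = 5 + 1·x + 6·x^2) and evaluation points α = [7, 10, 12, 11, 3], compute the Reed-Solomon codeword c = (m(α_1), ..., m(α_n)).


c = [7, 4, 10, 1, 10]

Message polynomial: m(x) = 5 + 1·x + 6·x^2 (mod 13).
For each evaluation point α_i, compute m(α_i) mod 13:
  α_1 = 7: Horner steps 6 → 4 → 7, so m(7) = 7.
  α_2 = 10: Horner steps 6 → 9 → 4, so m(10) = 4.
  α_3 = 12: Horner steps 6 → 8 → 10, so m(12) = 10.
  α_4 = 11: Horner steps 6 → 2 → 1, so m(11) = 1.
  α_5 = 3: Horner steps 6 → 6 → 10, so m(3) = 10.
Codeword c = [7, 4, 10, 1, 10] ∈ F_13^5.


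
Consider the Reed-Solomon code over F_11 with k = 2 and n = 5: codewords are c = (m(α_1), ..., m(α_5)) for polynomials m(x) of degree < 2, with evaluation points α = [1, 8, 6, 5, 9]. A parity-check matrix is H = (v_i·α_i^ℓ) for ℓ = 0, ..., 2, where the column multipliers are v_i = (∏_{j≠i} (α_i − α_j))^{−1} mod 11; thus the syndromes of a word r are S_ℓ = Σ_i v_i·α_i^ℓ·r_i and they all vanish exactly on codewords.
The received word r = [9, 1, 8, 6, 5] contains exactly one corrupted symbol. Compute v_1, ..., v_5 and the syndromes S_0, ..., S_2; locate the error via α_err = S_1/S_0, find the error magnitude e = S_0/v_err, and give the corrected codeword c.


S = (3, 5, 1), error at position 5, error magnitude e = 2, c = [9, 1, 8, 6, 3].

Step 1: column multipliers v_i = (∏_{j≠i}(α_i − α_j))^{−1} mod 11.
  i = 1 (α = 1): (1−8)(1−6)(1−5)(1−9) = (−7)·(−5)·(−4)·(−8) = 1120 ≡ 9, so v_1 = 9^{−1} = 5 (mod 11).
  i = 2 (α = 8): (8−1)(8−6)(8−5)(8−9) = 7·2·3·(−1) = −42 ≡ 2, so v_2 = 2^{−1} = 6 (mod 11).
  i = 3 (α = 6): (6−1)(6−8)(6−5)(6−9) = 5·(−2)·1·(−3) = 30 ≡ 8, so v_3 = 8^{−1} = 7 (mod 11).
  i = 4 (α = 5): (5−1)(5−8)(5−6)(5−9) = 4·(−3)·(−1)·(−4) = −48 ≡ 7, so v_4 = 7^{−1} = 8 (mod 11).
  i = 5 (α = 9): (9−1)(9−8)(9−6)(9−5) = 8·1·3·4 = 96 ≡ 8, so v_5 = 8^{−1} = 7 (mod 11).
  v = [5, 6, 7, 8, 7].
Step 2: syndromes of r = [9, 1, 8, 6, 5] (all sums mod 11).
  S_0 = Σ v_i r_i = 5·9 + 6·1 + 7·8 + 8·6 + 7·5 = 190 ≡ 3.
  S_1 = Σ v_i α_i r_i = 5·1·9 + 6·8·1 + 7·6·8 + 8·5·6 + 7·9·5 = 984 ≡ 5.
  α_i^2 mod 11 = [1, 9, 3, 3, 4].
  S_2 = Σ v_i α_i^2 r_i = 5·1·9 + 6·9·1 + 7·3·8 + 8·3·6 + 7·4·5 = 551 ≡ 1.
  S = (3, 5, 1) ≠ 0, so r is not a codeword (an error is present).
Step 3: locate the error. For a single error e at position i, S_ℓ = v_i·e·α_i^ℓ, so α_err = S_1/S_0.
  S_0^{−1} = 3^{−1} = 4 (mod 11), so α_err = 5·4 = 20 ≡ 9 = α_5. Error position i = 5.
  Consistency check: S_2/S_1 = 1·9 = 9 ≡ 9 = α_err ✓ (single-error assumption holds).
Step 4: error magnitude e = S_0/v_5 = S_0·∏_{j≠5}(α_5 − α_j) = 3·8 = 24 ≡ 2 (mod 11).
Step 5: correct position 5: c_5 = r_5 − e = 5 − 2 ≡ 3 (mod 11). Hence c = [9, 1, 8, 6, 3].
  Check: interpolating c through the α_i gives m(x) = 7 + 2·x (degree < 2) with m(α_i) = c_i for every i, so c is indeed a codeword.


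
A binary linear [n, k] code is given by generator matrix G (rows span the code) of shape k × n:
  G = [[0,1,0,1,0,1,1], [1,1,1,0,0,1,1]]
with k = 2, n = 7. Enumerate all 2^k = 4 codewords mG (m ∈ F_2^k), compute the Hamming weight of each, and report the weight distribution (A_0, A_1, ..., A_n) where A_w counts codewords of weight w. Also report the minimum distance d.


Weight distribution: A_0 = 1, A_3 = 1, A_4 = 1, A_5 = 1. Minimum distance d = 3.

Enumerate all 2^2 = 4 messages m ∈ F_2^2.
For each, compute codeword c = mG in F_2^7, then tally its weight.
  m = 00 → c = 0000000, weight = 0.
  m = 10 → c = 0101011, weight = 4.
  m = 01 → c = 1110011, weight = 5.
  m = 11 → c = 1011000, weight = 3.
Tally weights:
  weight 0: 1 codewords.
  weight 3: 1 codewords.
  weight 4: 1 codewords.
  weight 5: 1 codewords.
Minimum distance d = smallest w > 0 with A_w > 0 = 3.
Sanity: Σ A_w = 4 = 2^2 = 4 ✓.


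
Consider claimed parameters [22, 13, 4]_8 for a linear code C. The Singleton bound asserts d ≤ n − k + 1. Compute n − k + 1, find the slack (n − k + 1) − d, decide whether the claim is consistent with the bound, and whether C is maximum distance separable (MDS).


Singleton RHS = n − k + 1 = 10, slack = 6, bound satisfied, not MDS.

Singleton bound: d ≤ n − k + 1.
Here n = 22, k = 13, so n − k + 1 = 10.
Given d = 4, check d ≤ 10: YES.
Slack = (n − k + 1) − d = 6.
The code is NOT MDS (slack = 6 > 0).
Description: the claimed parameters are [22, 13, 4]_8; such a code would be non-MDS.
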